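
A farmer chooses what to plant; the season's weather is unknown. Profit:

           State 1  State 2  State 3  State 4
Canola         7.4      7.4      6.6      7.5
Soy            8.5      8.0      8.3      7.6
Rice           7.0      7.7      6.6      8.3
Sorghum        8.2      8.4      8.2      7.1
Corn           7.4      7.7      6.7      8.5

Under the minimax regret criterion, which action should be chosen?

Column bests: State 1=8.5, State 2=8.4, State 3=8.3, State 4=8.5.
Canola regrets: 1.1, 1.0, 1.7, 1.0 → max 1.7
Soy regrets: 0.0, 0.4, 0.0, 0.9 → max 0.9
Rice regrets: 1.5, 0.7, 1.7, 0.2 → max 1.7
Sorghum regrets: 0.3, 0.0, 0.1, 1.4 → max 1.4
Corn regrets: 1.1, 0.7, 1.6, 0.0 → max 1.6
Smallest max regret = 0.9 → Soy.

Soy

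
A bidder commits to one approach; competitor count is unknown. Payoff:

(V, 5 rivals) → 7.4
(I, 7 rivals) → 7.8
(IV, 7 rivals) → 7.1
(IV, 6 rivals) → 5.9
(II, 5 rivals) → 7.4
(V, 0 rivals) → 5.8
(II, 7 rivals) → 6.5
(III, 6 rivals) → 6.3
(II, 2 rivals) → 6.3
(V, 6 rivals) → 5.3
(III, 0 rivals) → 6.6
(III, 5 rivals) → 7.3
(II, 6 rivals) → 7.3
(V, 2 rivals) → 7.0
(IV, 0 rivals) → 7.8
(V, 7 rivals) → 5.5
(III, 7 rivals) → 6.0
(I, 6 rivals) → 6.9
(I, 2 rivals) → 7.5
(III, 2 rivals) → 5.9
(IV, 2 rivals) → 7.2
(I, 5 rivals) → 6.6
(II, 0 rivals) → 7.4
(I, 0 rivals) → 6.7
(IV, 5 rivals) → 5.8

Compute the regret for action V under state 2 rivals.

Best payoff under 2 rivals is 7.5.
Regret = 7.5 − 7.0 = 0.5.

0.5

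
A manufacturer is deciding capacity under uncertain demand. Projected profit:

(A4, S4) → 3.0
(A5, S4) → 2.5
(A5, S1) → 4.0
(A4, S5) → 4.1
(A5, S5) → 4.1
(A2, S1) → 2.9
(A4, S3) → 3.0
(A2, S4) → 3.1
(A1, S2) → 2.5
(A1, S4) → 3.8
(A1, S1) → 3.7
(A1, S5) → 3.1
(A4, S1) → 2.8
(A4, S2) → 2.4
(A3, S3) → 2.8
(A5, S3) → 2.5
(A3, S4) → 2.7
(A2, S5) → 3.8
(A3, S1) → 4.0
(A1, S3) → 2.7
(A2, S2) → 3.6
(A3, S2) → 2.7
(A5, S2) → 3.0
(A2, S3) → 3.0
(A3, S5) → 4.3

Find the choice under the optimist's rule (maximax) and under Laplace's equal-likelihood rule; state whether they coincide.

maximax → A3; laplace → A3 (agree)

Row maxima: A1=3.8, A2=3.8, A3=4.3, A4=4.1, A5=4.1
Best best-case = 4.3 → A3.
Row averages: A1=3.16, A2=3.28, A3=3.3, A4=3.06, A5=3.22
Highest average = 3.3 → A3.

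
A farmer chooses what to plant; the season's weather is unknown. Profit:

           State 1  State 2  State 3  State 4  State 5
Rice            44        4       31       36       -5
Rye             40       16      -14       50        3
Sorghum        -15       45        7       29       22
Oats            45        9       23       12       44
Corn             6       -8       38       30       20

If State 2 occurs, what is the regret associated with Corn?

53

Best payoff under State 2 is 45.
Regret = 45 − (-8) = 53.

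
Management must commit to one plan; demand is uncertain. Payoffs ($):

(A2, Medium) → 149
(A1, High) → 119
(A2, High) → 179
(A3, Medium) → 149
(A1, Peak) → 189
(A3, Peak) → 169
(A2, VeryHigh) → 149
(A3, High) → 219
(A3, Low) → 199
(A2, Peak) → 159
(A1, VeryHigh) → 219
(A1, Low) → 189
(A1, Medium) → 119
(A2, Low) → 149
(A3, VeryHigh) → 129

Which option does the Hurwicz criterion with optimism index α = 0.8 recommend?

A3

A1: 0.8·219 + 0.2·119 = 199
A2: 0.8·179 + 0.2·149 = 173
A3: 0.8·219 + 0.2·129 = 201
Highest Hurwicz score = 201 → A3.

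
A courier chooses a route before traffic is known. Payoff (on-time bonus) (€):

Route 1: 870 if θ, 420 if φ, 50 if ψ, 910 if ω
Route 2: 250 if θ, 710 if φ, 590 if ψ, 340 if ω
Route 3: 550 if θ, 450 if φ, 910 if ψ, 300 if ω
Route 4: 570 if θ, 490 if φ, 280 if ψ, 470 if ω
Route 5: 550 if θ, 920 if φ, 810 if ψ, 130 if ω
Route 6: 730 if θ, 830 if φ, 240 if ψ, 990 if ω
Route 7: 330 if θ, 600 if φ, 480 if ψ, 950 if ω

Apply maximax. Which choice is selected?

Row maxima: Route 1=910, Route 2=710, Route 3=910, Route 4=570, Route 5=920, Route 6=990, Route 7=950
Best best-case = 990 → Route 6.

Route 6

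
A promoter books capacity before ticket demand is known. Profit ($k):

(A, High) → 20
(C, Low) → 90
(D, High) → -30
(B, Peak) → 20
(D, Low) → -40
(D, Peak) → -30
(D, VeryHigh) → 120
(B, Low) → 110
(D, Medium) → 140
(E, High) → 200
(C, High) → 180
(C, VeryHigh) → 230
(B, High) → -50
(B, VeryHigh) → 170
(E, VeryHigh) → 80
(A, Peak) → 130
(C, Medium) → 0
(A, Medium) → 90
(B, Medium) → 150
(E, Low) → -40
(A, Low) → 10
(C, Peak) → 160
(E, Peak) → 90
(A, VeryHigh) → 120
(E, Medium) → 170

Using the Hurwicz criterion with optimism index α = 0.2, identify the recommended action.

C

A: 0.2·130 + 0.8·10 = 34
B: 0.2·170 + 0.8·(-50) = -6
C: 0.2·230 + 0.8·0 = 46
D: 0.2·140 + 0.8·(-40) = -4
E: 0.2·200 + 0.8·(-40) = 8
Highest Hurwicz score = 46 → C.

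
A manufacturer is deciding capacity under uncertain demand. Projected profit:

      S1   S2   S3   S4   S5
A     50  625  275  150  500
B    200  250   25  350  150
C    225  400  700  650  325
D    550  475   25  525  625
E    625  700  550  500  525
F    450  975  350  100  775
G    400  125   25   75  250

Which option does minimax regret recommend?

E

Column bests: S1=625, S2=975, S3=700, S4=650, S5=775.
A regrets: 575, 350, 425, 500, 275 → max 575
B regrets: 425, 725, 675, 300, 625 → max 725
C regrets: 400, 575, 0, 0, 450 → max 575
D regrets: 75, 500, 675, 125, 150 → max 675
E regrets: 0, 275, 150, 150, 250 → max 275
F regrets: 175, 0, 350, 550, 0 → max 550
G regrets: 225, 850, 675, 575, 525 → max 850
Smallest max regret = 275 → E.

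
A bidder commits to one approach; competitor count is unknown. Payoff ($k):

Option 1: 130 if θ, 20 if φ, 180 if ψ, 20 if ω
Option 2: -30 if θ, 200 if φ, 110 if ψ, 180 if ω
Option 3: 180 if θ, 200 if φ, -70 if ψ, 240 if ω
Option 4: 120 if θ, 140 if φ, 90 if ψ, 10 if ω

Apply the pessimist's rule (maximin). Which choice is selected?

Option 1

Row minima: Option 1=20, Option 2=-30, Option 3=-70, Option 4=10
Best worst-case = 20 → Option 1.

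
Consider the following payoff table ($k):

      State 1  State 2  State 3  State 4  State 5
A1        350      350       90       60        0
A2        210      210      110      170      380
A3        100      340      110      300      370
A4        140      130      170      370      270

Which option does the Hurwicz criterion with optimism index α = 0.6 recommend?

A1: 0.6·350 + 0.4·0 = 210
A2: 0.6·380 + 0.4·110 = 272
A3: 0.6·370 + 0.4·100 = 262
A4: 0.6·370 + 0.4·130 = 274
Highest Hurwicz score = 274 → A4.

A4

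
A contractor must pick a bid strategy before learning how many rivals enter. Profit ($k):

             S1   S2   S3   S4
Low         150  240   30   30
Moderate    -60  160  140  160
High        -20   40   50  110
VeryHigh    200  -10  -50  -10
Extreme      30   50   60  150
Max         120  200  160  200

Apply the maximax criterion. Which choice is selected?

Row maxima: Low=240, Moderate=160, High=110, VeryHigh=200, Extreme=150, Max=200
Best best-case = 240 → Low.

Low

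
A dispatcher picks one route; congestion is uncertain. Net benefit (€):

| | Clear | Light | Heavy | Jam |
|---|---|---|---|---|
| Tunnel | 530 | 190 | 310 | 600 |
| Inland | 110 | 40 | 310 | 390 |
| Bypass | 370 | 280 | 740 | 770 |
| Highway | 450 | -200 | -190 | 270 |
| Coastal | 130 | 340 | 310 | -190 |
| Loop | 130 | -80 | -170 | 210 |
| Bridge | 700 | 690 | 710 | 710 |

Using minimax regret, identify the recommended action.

Column bests: Clear=700, Light=690, Heavy=740, Jam=770.
Tunnel regrets: 170, 500, 430, 170 → max 500
Inland regrets: 590, 650, 430, 380 → max 650
Bypass regrets: 330, 410, 0, 0 → max 410
Highway regrets: 250, 890, 930, 500 → max 930
Coastal regrets: 570, 350, 430, 960 → max 960
Loop regrets: 570, 770, 910, 560 → max 910
Bridge regrets: 0, 0, 30, 60 → max 60
Smallest max regret = 60 → Bridge.

Bridge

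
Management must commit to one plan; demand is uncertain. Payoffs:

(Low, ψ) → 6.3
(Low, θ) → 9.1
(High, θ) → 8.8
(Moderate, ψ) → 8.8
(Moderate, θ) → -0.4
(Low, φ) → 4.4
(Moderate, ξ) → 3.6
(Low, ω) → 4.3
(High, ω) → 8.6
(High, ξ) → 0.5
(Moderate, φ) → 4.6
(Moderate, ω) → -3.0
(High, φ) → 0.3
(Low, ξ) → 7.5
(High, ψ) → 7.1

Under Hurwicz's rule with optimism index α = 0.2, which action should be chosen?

Low

Low: 0.2·9.1 + 0.8·4.3 = 5.26
Moderate: 0.2·8.8 + 0.8·(-3.0) = -0.64
High: 0.2·8.8 + 0.8·0.3 = 2
Highest Hurwicz score = 5.26 → Low.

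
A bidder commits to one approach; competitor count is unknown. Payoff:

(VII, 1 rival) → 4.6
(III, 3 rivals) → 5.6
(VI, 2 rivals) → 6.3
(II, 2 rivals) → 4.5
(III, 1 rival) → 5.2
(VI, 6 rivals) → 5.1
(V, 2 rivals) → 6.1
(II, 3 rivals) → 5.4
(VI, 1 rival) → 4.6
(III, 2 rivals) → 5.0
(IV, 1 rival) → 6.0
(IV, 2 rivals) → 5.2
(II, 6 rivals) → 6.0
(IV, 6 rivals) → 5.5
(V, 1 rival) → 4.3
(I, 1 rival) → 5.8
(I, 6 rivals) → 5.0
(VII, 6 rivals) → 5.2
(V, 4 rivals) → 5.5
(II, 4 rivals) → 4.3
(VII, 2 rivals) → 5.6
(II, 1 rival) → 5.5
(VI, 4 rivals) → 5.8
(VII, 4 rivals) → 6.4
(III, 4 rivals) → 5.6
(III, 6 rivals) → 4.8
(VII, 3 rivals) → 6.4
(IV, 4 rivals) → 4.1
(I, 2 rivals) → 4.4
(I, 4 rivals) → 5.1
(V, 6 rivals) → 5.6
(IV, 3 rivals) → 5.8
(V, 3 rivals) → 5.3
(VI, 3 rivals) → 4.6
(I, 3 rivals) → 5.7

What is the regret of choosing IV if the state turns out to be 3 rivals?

0.6

Best payoff under 3 rivals is 6.4.
Regret = 6.4 − 5.8 = 0.6.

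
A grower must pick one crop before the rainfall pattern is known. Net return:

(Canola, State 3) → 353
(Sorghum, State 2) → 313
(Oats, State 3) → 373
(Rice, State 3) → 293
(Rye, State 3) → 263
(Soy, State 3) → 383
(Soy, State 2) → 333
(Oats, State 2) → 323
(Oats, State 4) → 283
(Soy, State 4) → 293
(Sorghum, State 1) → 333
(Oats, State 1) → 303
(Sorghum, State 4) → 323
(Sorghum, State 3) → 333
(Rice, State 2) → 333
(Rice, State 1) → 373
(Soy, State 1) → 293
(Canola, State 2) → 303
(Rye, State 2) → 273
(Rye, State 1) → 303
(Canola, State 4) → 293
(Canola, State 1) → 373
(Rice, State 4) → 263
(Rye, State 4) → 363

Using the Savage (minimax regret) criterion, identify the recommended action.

Column bests: State 1=373, State 2=333, State 3=383, State 4=363.
Rice regrets: 0, 0, 90, 100 → max 100
Canola regrets: 0, 30, 30, 70 → max 70
Rye regrets: 70, 60, 120, 0 → max 120
Sorghum regrets: 40, 20, 50, 40 → max 50
Oats regrets: 70, 10, 10, 80 → max 80
Soy regrets: 80, 0, 0, 70 → max 80
Smallest max regret = 50 → Sorghum.

Sorghum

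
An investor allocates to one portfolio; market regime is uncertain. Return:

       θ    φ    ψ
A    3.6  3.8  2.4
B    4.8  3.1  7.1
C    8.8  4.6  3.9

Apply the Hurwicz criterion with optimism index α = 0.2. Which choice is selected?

A: 0.2·3.8 + 0.8·2.4 = 2.68
B: 0.2·7.1 + 0.8·3.1 = 3.9
C: 0.2·8.8 + 0.8·3.9 = 4.88
Highest Hurwicz score = 4.88 → C.

C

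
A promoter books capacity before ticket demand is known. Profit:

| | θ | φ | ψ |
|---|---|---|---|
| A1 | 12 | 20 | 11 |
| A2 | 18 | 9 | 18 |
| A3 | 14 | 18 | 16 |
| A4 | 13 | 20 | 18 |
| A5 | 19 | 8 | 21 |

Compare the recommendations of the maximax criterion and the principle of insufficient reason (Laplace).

Row maxima: A1=20, A2=18, A3=18, A4=20, A5=21
Best best-case = 21 → A5.
Row averages: A1=43/3, A2=15, A3=16, A4=17, A5=16
Highest average = 17 → A4.

maximax → A5; laplace → A4 (disagree)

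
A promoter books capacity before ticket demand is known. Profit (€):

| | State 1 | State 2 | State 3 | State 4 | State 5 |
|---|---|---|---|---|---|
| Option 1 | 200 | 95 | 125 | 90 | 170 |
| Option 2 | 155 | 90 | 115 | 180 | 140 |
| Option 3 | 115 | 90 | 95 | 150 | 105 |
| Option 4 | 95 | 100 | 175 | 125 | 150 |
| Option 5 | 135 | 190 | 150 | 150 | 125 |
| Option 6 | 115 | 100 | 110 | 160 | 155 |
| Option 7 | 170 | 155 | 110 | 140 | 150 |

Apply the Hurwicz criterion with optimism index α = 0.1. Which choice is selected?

Option 5

Option 1: 0.1·200 + 0.9·90 = 101
Option 2: 0.1·180 + 0.9·90 = 99
Option 3: 0.1·150 + 0.9·90 = 96
Option 4: 0.1·175 + 0.9·95 = 103
Option 5: 0.1·190 + 0.9·125 = 131.5
Option 6: 0.1·160 + 0.9·100 = 106
Option 7: 0.1·170 + 0.9·110 = 116
Highest Hurwicz score = 131.5 → Option 5.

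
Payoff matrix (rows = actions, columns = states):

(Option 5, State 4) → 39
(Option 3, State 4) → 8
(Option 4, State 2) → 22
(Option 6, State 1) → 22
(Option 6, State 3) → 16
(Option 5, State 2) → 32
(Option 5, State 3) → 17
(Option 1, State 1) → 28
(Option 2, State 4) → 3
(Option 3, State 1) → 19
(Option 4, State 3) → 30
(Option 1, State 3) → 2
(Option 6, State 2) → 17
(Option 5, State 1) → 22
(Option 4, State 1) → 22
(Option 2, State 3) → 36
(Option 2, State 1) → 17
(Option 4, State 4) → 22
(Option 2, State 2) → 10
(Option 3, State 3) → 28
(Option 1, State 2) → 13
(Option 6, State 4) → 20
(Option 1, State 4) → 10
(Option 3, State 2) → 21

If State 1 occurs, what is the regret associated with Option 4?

Best payoff under State 1 is 28.
Regret = 28 − 22 = 6.

6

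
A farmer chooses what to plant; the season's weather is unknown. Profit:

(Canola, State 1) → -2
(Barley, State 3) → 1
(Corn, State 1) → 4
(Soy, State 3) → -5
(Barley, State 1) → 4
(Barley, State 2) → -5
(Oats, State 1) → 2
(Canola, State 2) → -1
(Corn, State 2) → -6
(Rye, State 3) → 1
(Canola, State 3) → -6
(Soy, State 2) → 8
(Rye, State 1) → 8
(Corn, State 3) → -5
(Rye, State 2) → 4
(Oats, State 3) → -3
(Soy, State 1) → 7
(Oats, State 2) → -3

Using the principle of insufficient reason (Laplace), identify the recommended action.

Rye

Row averages: Barley=0, Rye=13/3, Corn=-7/3, Canola=-3, Oats=-4/3, Soy=10/3
Highest average = 13/3 → Rye.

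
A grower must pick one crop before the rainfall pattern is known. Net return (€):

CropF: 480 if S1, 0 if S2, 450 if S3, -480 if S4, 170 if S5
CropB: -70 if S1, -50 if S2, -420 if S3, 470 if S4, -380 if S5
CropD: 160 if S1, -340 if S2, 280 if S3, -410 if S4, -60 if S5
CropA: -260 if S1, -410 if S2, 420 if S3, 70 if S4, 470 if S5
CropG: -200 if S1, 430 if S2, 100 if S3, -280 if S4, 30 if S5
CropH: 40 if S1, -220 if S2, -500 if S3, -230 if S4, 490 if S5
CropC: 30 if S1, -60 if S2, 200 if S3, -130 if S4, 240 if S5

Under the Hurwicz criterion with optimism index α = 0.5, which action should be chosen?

CropG

CropF: 0.5·480 + 0.5·(-480) = 0
CropB: 0.5·470 + 0.5·(-420) = 25
CropD: 0.5·280 + 0.5·(-410) = -65
CropA: 0.5·470 + 0.5·(-410) = 30
CropG: 0.5·430 + 0.5·(-280) = 75
CropH: 0.5·490 + 0.5·(-500) = -5
CropC: 0.5·240 + 0.5·(-130) = 55
Highest Hurwicz score = 75 → CropG.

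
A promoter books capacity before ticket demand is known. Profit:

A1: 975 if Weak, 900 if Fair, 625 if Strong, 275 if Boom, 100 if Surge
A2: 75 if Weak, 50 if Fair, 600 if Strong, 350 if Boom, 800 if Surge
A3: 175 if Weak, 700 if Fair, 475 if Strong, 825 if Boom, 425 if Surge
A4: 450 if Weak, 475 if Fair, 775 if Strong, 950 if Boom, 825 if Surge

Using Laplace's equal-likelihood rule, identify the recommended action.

Row averages: A1=575, A2=375, A3=520, A4=695
Highest average = 695 → A4.

A4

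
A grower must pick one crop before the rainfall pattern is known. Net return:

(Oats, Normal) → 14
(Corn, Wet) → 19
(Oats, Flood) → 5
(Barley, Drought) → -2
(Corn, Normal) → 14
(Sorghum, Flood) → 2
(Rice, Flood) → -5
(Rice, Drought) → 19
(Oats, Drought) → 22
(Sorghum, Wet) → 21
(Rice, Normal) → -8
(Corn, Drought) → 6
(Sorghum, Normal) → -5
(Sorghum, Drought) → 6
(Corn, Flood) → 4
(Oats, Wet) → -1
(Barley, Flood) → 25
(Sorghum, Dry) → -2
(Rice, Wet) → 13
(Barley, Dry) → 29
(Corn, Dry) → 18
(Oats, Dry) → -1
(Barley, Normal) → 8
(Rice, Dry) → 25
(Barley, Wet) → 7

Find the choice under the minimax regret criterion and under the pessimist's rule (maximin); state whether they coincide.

minimax regret → Corn; maximin → Corn (agree)

Column bests: Drought=22, Dry=29, Normal=14, Wet=21, Flood=25.
Sorghum regrets: 16, 31, 19, 0, 23 → max 31
Barley regrets: 24, 0, 6, 14, 0 → max 24
Corn regrets: 16, 11, 0, 2, 21 → max 21
Oats regrets: 0, 30, 0, 22, 20 → max 30
Rice regrets: 3, 4, 22, 8, 30 → max 30
Smallest max regret = 21 → Corn.
Row minima: Sorghum=-5, Barley=-2, Corn=4, Oats=-1, Rice=-8
Best worst-case = 4 → Corn.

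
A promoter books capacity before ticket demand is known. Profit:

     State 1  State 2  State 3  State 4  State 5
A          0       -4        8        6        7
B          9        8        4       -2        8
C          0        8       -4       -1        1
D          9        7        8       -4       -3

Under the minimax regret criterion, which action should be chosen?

Column bests: State 1=9, State 2=8, State 3=8, State 4=6, State 5=8.
A regrets: 9, 12, 0, 0, 1 → max 12
B regrets: 0, 0, 4, 8, 0 → max 8
C regrets: 9, 0, 12, 7, 7 → max 12
D regrets: 0, 1, 0, 10, 11 → max 11
Smallest max regret = 8 → B.

B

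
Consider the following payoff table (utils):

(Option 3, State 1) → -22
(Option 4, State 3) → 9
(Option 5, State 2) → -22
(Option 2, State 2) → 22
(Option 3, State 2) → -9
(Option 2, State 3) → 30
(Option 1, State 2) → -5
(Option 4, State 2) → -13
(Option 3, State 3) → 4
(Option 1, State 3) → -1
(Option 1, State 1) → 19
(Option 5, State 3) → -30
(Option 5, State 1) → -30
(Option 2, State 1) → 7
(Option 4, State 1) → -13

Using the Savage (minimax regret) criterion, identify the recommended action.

Column bests: State 1=19, State 2=22, State 3=30.
Option 1 regrets: 0, 27, 31 → max 31
Option 2 regrets: 12, 0, 0 → max 12
Option 3 regrets: 41, 31, 26 → max 41
Option 4 regrets: 32, 35, 21 → max 35
Option 5 regrets: 49, 44, 60 → max 60
Smallest max regret = 12 → Option 2.

Option 2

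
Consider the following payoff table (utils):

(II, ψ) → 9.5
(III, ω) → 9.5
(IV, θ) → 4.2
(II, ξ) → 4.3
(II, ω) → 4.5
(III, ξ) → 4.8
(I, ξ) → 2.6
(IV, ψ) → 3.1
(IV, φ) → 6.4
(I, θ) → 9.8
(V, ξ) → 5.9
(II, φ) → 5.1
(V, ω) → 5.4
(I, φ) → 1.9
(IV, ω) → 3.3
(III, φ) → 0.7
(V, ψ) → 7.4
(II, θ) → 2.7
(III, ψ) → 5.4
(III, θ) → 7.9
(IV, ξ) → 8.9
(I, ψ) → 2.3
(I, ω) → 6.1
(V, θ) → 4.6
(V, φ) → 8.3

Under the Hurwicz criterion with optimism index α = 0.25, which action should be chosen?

V

I: 0.25·9.8 + 0.75·1.9 = 3.875
II: 0.25·9.5 + 0.75·2.7 = 4.4
III: 0.25·9.5 + 0.75·0.7 = 2.9
IV: 0.25·8.9 + 0.75·3.1 = 4.55
V: 0.25·8.3 + 0.75·4.6 = 5.525
Highest Hurwicz score = 5.525 → V.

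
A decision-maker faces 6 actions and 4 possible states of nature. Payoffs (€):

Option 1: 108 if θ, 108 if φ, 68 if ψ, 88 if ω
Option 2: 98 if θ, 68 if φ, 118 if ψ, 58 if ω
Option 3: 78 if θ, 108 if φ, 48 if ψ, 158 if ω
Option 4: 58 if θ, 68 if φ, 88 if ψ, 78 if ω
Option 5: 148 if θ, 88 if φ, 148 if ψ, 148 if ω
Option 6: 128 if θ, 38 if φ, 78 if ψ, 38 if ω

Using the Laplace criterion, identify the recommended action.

Option 5

Row averages: Option 1=93, Option 2=85.5, Option 3=98, Option 4=73, Option 5=133, Option 6=70.5
Highest average = 133 → Option 5.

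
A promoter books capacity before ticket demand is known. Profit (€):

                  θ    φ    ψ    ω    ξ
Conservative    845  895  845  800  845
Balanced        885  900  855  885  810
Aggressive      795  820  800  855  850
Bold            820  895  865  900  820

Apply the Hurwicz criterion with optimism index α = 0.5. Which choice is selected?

Conservative: 0.5·895 + 0.5·800 = 847.5
Balanced: 0.5·900 + 0.5·810 = 855
Aggressive: 0.5·855 + 0.5·795 = 825
Bold: 0.5·900 + 0.5·820 = 860
Highest Hurwicz score = 860 → Bold.

Bold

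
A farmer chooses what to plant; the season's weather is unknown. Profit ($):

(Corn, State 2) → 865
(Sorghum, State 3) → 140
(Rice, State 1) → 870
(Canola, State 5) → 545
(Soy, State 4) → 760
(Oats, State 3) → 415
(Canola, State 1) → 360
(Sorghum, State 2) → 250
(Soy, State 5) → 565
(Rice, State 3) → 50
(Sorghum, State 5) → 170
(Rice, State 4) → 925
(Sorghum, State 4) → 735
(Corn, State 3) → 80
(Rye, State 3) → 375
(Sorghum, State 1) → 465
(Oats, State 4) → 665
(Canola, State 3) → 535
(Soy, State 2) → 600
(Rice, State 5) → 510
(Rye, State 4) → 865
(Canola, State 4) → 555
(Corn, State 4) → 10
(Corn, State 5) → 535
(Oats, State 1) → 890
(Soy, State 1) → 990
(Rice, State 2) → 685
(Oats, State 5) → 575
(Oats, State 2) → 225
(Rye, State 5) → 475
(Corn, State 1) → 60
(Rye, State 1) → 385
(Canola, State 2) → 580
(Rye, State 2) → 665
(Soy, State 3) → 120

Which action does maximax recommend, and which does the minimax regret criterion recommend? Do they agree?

maximax → Soy; minimax regret → Soy (agree)

Row maxima: Canola=580, Corn=865, Oats=890, Soy=990, Rye=865, Sorghum=735, Rice=925
Best best-case = 990 → Soy.
Column bests: State 1=990, State 2=865, State 3=535, State 4=925, State 5=575.
Canola regrets: 630, 285, 0, 370, 30 → max 630
Corn regrets: 930, 0, 455, 915, 40 → max 930
Oats regrets: 100, 640, 120, 260, 0 → max 640
Soy regrets: 0, 265, 415, 165, 10 → max 415
Rye regrets: 605, 200, 160, 60, 100 → max 605
Sorghum regrets: 525, 615, 395, 190, 405 → max 615
Rice regrets: 120, 180, 485, 0, 65 → max 485
Smallest max regret = 415 → Soy.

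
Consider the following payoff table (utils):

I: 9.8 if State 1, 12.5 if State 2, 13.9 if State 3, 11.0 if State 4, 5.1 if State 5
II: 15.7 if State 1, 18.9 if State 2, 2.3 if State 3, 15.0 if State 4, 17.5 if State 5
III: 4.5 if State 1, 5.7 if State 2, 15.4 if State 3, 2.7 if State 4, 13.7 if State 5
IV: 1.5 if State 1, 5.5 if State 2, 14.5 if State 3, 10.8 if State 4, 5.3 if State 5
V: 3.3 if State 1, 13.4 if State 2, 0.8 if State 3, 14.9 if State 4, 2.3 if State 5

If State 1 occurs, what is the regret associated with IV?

14.2

Best payoff under State 1 is 15.7.
Regret = 15.7 − 1.5 = 14.2.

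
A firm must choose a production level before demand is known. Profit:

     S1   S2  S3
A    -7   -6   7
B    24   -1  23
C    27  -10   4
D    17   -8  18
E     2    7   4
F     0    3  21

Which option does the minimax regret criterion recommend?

Column bests: S1=27, S2=7, S3=23.
A regrets: 34, 13, 16 → max 34
B regrets: 3, 8, 0 → max 8
C regrets: 0, 17, 19 → max 19
D regrets: 10, 15, 5 → max 15
E regrets: 25, 0, 19 → max 25
F regrets: 27, 4, 2 → max 27
Smallest max regret = 8 → B.

B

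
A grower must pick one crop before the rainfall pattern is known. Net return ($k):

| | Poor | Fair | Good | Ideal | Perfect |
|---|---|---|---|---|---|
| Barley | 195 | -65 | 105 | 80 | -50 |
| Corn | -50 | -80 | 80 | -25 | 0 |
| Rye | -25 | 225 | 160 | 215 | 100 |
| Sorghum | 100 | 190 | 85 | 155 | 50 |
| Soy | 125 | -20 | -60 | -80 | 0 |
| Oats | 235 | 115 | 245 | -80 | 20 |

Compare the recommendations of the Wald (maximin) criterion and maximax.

maximin → Sorghum; maximax → Oats (disagree)

Row minima: Barley=-65, Corn=-80, Rye=-25, Sorghum=50, Soy=-80, Oats=-80
Best worst-case = 50 → Sorghum.
Row maxima: Barley=195, Corn=80, Rye=225, Sorghum=190, Soy=125, Oats=245
Best best-case = 245 → Oats.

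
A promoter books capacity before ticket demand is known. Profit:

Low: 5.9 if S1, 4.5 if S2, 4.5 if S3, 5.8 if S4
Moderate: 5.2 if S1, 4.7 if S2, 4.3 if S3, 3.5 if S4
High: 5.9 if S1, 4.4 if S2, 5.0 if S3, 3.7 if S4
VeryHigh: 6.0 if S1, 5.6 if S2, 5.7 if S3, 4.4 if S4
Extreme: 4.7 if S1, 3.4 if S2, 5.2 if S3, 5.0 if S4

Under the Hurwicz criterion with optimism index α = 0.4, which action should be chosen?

Low: 0.4·5.9 + 0.6·4.5 = 5.06
Moderate: 0.4·5.2 + 0.6·3.5 = 4.18
High: 0.4·5.9 + 0.6·3.7 = 4.58
VeryHigh: 0.4·6.0 + 0.6·4.4 = 5.04
Extreme: 0.4·5.2 + 0.6·3.4 = 4.12
Highest Hurwicz score = 5.06 → Low.

Low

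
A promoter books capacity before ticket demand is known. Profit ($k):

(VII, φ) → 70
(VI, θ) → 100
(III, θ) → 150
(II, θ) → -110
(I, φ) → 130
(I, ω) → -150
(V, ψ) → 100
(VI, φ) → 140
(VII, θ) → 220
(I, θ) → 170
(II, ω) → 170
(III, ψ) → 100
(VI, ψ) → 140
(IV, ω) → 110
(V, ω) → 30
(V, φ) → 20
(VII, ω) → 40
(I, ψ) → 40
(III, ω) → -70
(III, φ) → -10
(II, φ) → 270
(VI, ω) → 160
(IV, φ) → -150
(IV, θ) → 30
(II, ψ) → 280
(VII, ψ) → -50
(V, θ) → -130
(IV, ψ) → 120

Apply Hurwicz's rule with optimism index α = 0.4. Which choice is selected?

I: 0.4·170 + 0.6·(-150) = -22
II: 0.4·280 + 0.6·(-110) = 46
III: 0.4·150 + 0.6·(-70) = 18
IV: 0.4·120 + 0.6·(-150) = -42
V: 0.4·100 + 0.6·(-130) = -38
VI: 0.4·160 + 0.6·100 = 124
VII: 0.4·220 + 0.6·(-50) = 58
Highest Hurwicz score = 124 → VI.

VI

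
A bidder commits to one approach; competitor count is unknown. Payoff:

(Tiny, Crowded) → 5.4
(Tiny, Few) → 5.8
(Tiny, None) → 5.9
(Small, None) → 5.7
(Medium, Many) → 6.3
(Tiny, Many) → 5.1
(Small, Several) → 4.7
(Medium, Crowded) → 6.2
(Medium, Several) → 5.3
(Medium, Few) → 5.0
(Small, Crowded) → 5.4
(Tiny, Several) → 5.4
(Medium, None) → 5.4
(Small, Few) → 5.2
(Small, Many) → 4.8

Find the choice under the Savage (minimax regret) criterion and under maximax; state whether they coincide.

minimax regret → Medium; maximax → Medium (agree)

Column bests: None=5.9, Few=5.8, Several=5.4, Many=6.3, Crowded=6.2.
Tiny regrets: 0.0, 0.0, 0.0, 1.2, 0.8 → max 1.2
Small regrets: 0.2, 0.6, 0.7, 1.5, 0.8 → max 1.5
Medium regrets: 0.5, 0.8, 0.1, 0.0, 0.0 → max 0.8
Smallest max regret = 0.8 → Medium.
Row maxima: Tiny=5.9, Small=5.7, Medium=6.3
Best best-case = 6.3 → Medium.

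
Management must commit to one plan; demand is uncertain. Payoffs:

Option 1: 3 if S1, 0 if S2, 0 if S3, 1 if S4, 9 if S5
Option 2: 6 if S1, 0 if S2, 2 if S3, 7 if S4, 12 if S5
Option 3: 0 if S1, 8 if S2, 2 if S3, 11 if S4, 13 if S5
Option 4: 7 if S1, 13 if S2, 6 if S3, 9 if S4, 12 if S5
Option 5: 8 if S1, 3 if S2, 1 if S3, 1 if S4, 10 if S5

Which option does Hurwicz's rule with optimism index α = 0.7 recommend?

Option 1: 0.7·9 + 0.3·0 = 6.3
Option 2: 0.7·12 + 0.3·0 = 8.4
Option 3: 0.7·13 + 0.3·0 = 9.1
Option 4: 0.7·13 + 0.3·6 = 10.9
Option 5: 0.7·10 + 0.3·1 = 7.3
Highest Hurwicz score = 10.9 → Option 4.

Option 4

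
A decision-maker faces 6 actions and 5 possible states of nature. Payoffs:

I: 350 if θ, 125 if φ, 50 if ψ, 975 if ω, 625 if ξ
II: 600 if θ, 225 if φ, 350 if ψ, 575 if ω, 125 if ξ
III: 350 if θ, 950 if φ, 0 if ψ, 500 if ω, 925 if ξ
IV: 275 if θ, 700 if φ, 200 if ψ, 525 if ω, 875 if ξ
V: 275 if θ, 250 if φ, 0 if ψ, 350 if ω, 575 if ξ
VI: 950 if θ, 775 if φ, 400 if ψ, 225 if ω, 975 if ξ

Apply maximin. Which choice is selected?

Row minima: I=50, II=125, III=0, IV=200, V=0, VI=225
Best worst-case = 225 → VI.

VI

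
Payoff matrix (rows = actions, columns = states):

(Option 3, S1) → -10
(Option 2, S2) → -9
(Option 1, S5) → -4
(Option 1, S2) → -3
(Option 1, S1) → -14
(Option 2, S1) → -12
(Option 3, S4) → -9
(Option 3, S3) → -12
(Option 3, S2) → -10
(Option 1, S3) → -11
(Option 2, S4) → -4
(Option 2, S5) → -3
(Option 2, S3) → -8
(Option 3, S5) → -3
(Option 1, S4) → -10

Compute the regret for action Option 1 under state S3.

3

Best payoff under S3 is -8.
Regret = -8 − (-11) = 3.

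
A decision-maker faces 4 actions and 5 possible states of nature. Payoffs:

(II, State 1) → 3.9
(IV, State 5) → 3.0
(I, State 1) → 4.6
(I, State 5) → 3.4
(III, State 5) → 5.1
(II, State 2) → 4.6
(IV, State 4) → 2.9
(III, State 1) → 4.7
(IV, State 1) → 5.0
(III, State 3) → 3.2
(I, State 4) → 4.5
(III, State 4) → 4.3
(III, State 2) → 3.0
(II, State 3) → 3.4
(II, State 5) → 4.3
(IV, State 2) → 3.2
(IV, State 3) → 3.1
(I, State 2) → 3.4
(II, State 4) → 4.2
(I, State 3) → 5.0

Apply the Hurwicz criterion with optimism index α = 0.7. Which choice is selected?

I

I: 0.7·5.0 + 0.3·3.4 = 4.52
II: 0.7·4.6 + 0.3·3.4 = 4.24
III: 0.7·5.1 + 0.3·3.0 = 4.47
IV: 0.7·5.0 + 0.3·2.9 = 4.37
Highest Hurwicz score = 4.52 → I.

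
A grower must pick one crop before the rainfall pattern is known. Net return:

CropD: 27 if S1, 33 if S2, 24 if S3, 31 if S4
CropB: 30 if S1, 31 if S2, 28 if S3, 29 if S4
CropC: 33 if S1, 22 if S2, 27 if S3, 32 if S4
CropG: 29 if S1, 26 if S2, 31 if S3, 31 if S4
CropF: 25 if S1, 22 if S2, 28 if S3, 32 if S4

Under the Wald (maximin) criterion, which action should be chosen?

Row minima: CropD=24, CropB=28, CropC=22, CropG=26, CropF=22
Best worst-case = 28 → CropB.

CropB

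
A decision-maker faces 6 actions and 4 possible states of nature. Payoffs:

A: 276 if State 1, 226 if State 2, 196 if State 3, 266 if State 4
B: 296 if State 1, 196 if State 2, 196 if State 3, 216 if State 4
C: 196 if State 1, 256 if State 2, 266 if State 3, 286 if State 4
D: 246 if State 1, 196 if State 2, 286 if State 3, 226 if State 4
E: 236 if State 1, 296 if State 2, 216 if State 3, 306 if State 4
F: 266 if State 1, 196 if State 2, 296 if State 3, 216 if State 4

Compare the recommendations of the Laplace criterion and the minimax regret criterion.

Row averages: A=241, B=226, C=251, D=238.5, E=263.5, F=243.5
Highest average = 263.5 → E.
Column bests: State 1=296, State 2=296, State 3=296, State 4=306.
A regrets: 20, 70, 100, 40 → max 100
B regrets: 0, 100, 100, 90 → max 100
C regrets: 100, 40, 30, 20 → max 100
D regrets: 50, 100, 10, 80 → max 100
E regrets: 60, 0, 80, 0 → max 80
F regrets: 30, 100, 0, 90 → max 100
Smallest max regret = 80 → E.

laplace → E; minimax regret → E (agree)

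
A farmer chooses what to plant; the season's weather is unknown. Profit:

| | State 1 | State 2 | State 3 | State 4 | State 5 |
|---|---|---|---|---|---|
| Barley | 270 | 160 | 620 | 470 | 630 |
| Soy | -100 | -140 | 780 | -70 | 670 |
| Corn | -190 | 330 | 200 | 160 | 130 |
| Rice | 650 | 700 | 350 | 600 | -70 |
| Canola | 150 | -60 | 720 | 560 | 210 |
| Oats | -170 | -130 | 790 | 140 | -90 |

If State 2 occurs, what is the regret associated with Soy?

840

Best payoff under State 2 is 700.
Regret = 700 − (-140) = 840.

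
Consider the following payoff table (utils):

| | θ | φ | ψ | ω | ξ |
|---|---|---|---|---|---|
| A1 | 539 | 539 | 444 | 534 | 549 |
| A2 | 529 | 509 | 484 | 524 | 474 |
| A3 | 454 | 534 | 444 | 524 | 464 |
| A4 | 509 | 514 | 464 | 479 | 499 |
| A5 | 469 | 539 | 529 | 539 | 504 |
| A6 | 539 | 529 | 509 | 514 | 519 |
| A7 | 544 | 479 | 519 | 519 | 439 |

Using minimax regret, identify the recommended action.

Column bests: θ=544, φ=539, ψ=529, ω=539, ξ=549.
A1 regrets: 5, 0, 85, 5, 0 → max 85
A2 regrets: 15, 30, 45, 15, 75 → max 75
A3 regrets: 90, 5, 85, 15, 85 → max 90
A4 regrets: 35, 25, 65, 60, 50 → max 65
A5 regrets: 75, 0, 0, 0, 45 → max 75
A6 regrets: 5, 10, 20, 25, 30 → max 30
A7 regrets: 0, 60, 10, 20, 110 → max 110
Smallest max regret = 30 → A6.

A6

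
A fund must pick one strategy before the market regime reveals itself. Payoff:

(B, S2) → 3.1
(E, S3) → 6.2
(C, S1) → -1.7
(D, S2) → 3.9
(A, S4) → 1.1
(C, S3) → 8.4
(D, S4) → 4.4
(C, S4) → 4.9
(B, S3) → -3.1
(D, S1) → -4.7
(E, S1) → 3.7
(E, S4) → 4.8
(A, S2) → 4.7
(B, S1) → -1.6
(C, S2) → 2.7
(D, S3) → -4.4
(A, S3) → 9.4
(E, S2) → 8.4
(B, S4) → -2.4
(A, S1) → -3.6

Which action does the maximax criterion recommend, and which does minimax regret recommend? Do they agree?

Row maxima: A=9.4, B=3.1, C=8.4, D=4.4, E=8.4
Best best-case = 9.4 → A.
Column bests: S1=3.7, S2=8.4, S3=9.4, S4=4.9.
A regrets: 7.3, 3.7, 0.0, 3.8 → max 7.3
B regrets: 5.3, 5.3, 12.5, 7.3 → max 12.5
C regrets: 5.4, 5.7, 1.0, 0.0 → max 5.7
D regrets: 8.4, 4.5, 13.8, 0.5 → max 13.8
E regrets: 0.0, 0.0, 3.2, 0.1 → max 3.2
Smallest max regret = 3.2 → E.

maximax → A; minimax regret → E (disagree)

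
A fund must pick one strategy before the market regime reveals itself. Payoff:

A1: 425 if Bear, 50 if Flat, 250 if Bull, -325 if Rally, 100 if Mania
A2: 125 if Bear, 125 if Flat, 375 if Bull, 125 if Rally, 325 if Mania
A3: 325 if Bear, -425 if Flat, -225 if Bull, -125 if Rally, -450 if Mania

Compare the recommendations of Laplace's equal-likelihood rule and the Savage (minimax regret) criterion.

laplace → A2; minimax regret → A2 (agree)

Row averages: A1=100, A2=215, A3=-180
Highest average = 215 → A2.
Column bests: Bear=425, Flat=125, Bull=375, Rally=125, Mania=325.
A1 regrets: 0, 75, 125, 450, 225 → max 450
A2 regrets: 300, 0, 0, 0, 0 → max 300
A3 regrets: 100, 550, 600, 250, 775 → max 775
Smallest max regret = 300 → A2.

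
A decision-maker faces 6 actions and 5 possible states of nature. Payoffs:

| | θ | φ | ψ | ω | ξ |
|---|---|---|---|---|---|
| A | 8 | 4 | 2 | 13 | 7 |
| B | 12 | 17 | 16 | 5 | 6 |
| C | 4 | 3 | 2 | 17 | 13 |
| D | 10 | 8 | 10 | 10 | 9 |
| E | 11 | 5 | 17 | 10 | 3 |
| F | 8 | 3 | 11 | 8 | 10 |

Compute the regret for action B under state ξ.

7

Best payoff under ξ is 13.
Regret = 13 − 6 = 7.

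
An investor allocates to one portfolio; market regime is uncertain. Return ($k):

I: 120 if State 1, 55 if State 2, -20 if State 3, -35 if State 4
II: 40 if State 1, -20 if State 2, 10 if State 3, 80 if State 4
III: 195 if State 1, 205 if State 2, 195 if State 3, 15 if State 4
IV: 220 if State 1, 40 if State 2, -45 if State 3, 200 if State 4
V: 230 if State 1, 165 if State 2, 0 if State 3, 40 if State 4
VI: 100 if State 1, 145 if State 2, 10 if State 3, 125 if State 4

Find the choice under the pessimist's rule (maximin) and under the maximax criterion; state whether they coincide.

Row minima: I=-35, II=-20, III=15, IV=-45, V=0, VI=10
Best worst-case = 15 → III.
Row maxima: I=120, II=80, III=205, IV=220, V=230, VI=145
Best best-case = 230 → V.

maximin → III; maximax → V (disagree)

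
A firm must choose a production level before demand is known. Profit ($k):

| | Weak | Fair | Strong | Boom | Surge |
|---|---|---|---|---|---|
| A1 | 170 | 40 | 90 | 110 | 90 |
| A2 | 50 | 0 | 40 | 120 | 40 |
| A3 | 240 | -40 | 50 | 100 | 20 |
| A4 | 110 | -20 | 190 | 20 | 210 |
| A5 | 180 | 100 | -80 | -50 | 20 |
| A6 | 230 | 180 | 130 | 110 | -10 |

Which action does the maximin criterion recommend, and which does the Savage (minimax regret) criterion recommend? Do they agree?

maximin → A1; minimax regret → A1 (agree)

Row minima: A1=40, A2=0, A3=-40, A4=-20, A5=-80, A6=-10
Best worst-case = 40 → A1.
Column bests: Weak=240, Fair=180, Strong=190, Boom=120, Surge=210.
A1 regrets: 70, 140, 100, 10, 120 → max 140
A2 regrets: 190, 180, 150, 0, 170 → max 190
A3 regrets: 0, 220, 140, 20, 190 → max 220
A4 regrets: 130, 200, 0, 100, 0 → max 200
A5 regrets: 60, 80, 270, 170, 190 → max 270
A6 regrets: 10, 0, 60, 10, 220 → max 220
Smallest max regret = 140 → A1.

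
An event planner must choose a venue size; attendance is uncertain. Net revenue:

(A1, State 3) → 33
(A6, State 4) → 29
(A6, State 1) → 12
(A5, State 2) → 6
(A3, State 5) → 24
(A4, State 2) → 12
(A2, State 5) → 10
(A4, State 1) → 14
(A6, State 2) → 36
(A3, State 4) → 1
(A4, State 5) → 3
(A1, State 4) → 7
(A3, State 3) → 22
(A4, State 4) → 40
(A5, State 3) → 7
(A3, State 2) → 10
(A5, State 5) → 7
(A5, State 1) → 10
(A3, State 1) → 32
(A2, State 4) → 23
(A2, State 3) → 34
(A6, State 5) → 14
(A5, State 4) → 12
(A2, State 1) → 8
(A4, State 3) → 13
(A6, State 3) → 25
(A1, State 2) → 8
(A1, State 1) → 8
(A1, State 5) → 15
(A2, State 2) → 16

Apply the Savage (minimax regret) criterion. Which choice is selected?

Column bests: State 1=32, State 2=36, State 3=34, State 4=40, State 5=24.
A1 regrets: 24, 28, 1, 33, 9 → max 33
A2 regrets: 24, 20, 0, 17, 14 → max 24
A3 regrets: 0, 26, 12, 39, 0 → max 39
A4 regrets: 18, 24, 21, 0, 21 → max 24
A5 regrets: 22, 30, 27, 28, 17 → max 30
A6 regrets: 20, 0, 9, 11, 10 → max 20
Smallest max regret = 20 → A6.

A6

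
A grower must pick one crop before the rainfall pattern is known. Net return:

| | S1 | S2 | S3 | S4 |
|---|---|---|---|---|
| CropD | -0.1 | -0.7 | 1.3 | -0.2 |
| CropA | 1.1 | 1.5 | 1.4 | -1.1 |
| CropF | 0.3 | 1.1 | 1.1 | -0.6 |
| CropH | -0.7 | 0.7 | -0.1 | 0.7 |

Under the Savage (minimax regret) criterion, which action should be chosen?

CropF

Column bests: S1=1.1, S2=1.5, S3=1.4, S4=0.7.
CropD regrets: 1.2, 2.2, 0.1, 0.9 → max 2.2
CropA regrets: 0.0, 0.0, 0.0, 1.8 → max 1.8
CropF regrets: 0.8, 0.4, 0.3, 1.3 → max 1.3
CropH regrets: 1.8, 0.8, 1.5, 0.0 → max 1.8
Smallest max regret = 1.3 → CropF.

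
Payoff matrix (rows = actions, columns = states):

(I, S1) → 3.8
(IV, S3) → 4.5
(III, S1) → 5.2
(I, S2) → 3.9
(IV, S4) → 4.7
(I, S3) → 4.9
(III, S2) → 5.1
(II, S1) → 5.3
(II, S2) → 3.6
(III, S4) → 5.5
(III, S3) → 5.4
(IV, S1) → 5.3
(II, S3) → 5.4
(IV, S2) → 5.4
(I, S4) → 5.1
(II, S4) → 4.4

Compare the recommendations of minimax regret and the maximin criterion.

Column bests: S1=5.3, S2=5.4, S3=5.4, S4=5.5.
I regrets: 1.5, 1.5, 0.5, 0.4 → max 1.5
II regrets: 0.0, 1.8, 0.0, 1.1 → max 1.8
III regrets: 0.1, 0.3, 0.0, 0.0 → max 0.3
IV regrets: 0.0, 0.0, 0.9, 0.8 → max 0.9
Smallest max regret = 0.3 → III.
Row minima: I=3.8, II=3.6, III=5.1, IV=4.5
Best worst-case = 5.1 → III.

minimax regret → III; maximin → III (agree)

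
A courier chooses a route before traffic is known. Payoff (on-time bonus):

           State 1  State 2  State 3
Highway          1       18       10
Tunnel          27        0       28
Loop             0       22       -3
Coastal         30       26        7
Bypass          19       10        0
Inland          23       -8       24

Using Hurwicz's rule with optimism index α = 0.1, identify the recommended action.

Highway: 0.1·18 + 0.9·1 = 2.7
Tunnel: 0.1·28 + 0.9·0 = 2.8
Loop: 0.1·22 + 0.9·(-3) = -0.5
Coastal: 0.1·30 + 0.9·7 = 9.3
Bypass: 0.1·19 + 0.9·0 = 1.9
Inland: 0.1·24 + 0.9·(-8) = -4.8
Highest Hurwicz score = 9.3 → Coastal.

Coastal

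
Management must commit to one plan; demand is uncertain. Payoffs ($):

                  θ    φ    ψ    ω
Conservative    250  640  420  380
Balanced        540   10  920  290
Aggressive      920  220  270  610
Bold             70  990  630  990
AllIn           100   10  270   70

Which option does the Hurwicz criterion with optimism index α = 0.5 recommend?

Conservative: 0.5·640 + 0.5·250 = 445
Balanced: 0.5·920 + 0.5·10 = 465
Aggressive: 0.5·920 + 0.5·220 = 570
Bold: 0.5·990 + 0.5·70 = 530
AllIn: 0.5·270 + 0.5·10 = 140
Highest Hurwicz score = 570 → Aggressive.

Aggressive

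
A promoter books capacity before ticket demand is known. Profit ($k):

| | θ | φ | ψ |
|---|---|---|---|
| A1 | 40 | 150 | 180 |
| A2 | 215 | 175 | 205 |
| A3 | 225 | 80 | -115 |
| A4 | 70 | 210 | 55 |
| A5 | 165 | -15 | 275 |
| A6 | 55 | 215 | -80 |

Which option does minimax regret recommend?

A2

Column bests: θ=225, φ=215, ψ=275.
A1 regrets: 185, 65, 95 → max 185
A2 regrets: 10, 40, 70 → max 70
A3 regrets: 0, 135, 390 → max 390
A4 regrets: 155, 5, 220 → max 220
A5 regrets: 60, 230, 0 → max 230
A6 regrets: 170, 0, 355 → max 355
Smallest max regret = 70 → A2.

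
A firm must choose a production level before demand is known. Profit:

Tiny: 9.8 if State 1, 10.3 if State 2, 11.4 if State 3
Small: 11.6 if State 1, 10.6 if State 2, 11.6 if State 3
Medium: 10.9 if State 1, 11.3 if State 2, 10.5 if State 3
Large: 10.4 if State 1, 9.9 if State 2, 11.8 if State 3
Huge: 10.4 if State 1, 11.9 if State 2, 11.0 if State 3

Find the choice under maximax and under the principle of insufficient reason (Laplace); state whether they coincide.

Row maxima: Tiny=11.4, Small=11.6, Medium=11.3, Large=11.8, Huge=11.9
Best best-case = 11.9 → Huge.
Row averages: Tiny=10.5, Small=169/15, Medium=10.9, Large=10.7, Huge=11.1
Highest average = 169/15 → Small.

maximax → Huge; laplace → Small (disagree)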